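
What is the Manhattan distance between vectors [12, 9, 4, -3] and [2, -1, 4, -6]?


d = sum of absolute differences: |12-2|=10 + |9--1|=10 + |4-4|=0 + |-3--6|=3 = 23.

23


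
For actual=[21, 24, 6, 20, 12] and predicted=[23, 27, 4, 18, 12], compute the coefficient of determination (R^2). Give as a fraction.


Mean(y) = 83/5. SS_res = 21. SS_tot = 1096/5. R^2 = 1 - 21/(1096/5) = 991/1096.

991/1096


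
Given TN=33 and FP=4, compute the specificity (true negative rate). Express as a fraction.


Specificity = TN / (TN + FP) = 33 / 37 = 33/37.

33/37


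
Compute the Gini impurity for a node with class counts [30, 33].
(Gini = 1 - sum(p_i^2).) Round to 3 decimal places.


Total = 63. Proportions: 30/63, 33/63. sum(p_i^2) = 0.5011. Gini = 1 - 0.5011 = 0.4989, which rounds to 0.499.

0.499


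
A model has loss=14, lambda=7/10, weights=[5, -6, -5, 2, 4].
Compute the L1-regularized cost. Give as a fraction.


L1 norm = sum(|w|) = 22. J = 14 + 7/10 * 22 = 147/5.

147/5


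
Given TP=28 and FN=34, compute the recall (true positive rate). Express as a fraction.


Recall = TP / (TP + FN) = 28 / 62 = 14/31.

14/31


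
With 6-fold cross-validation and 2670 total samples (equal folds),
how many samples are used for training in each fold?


Each validation fold has 2670/6 = 445 samples. Training set = 2670 - 445 = 2225.

2225


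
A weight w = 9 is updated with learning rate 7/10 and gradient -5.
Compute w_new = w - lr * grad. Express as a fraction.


w_new = 9 - 7/10 * -5 = 9 - -7/2 = 25/2.

25/2


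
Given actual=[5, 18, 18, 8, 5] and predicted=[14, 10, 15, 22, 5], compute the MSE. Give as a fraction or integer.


MSE = (1/5) * ((5-14)^2=81 + (18-10)^2=64 + (18-15)^2=9 + (8-22)^2=196 + (5-5)^2=0). Sum = 350. MSE = 70.

70


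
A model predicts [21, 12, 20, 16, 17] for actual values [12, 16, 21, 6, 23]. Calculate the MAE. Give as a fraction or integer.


MAE = (1/5) * (|12-21|=9 + |16-12|=4 + |21-20|=1 + |6-16|=10 + |23-17|=6). Sum = 30. MAE = 6.

6


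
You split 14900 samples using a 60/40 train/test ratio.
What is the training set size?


Test set = 14900 * 40% = 5960. Training set = 14900 - 5960 = 8940.

8940


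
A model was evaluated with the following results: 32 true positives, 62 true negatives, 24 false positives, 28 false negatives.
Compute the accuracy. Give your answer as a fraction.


Accuracy = (TP + TN) / (TP + TN + FP + FN) = (32 + 62) / 146 = 47/73.

47/73


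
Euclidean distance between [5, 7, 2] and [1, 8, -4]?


d = sqrt(sum of squared differences). (5-1)^2=16, (7-8)^2=1, (2--4)^2=36. Sum = 53.

sqrt(53)


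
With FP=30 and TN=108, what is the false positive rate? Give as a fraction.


FPR = FP / (FP + TN) = 30 / 138 = 5/23.

5/23


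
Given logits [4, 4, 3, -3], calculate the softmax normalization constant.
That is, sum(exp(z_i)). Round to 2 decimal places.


Denom = e^4=54.5982 + e^4=54.5982 + e^3=20.0855 + e^-3=0.0498. Sum = 129.3317, which rounds to 129.33.

129.33


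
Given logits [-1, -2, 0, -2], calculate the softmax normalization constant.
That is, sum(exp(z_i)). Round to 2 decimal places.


Denom = e^-1=0.3679 + e^-2=0.1353 + e^0=1.0000 + e^-2=0.1353. Sum = 1.6385, which rounds to 1.64.

1.64


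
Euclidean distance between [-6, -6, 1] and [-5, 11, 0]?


d = sqrt(sum of squared differences). (-6--5)^2=1, (-6-11)^2=289, (1-0)^2=1. Sum = 291.

sqrt(291)


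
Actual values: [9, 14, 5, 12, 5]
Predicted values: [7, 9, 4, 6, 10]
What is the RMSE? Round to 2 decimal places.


MSE = 18.2000. RMSE = sqrt(18.2000) = 4.27.

4.27


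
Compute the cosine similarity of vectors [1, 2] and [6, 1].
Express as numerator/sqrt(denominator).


dot = 8. |a|^2 = 5, |b|^2 = 37. cos = 8/sqrt(185).

8/sqrt(185)


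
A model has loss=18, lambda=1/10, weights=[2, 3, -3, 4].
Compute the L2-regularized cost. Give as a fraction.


L2 sq norm = sum(w^2) = 38. J = 18 + 1/10 * 38 = 109/5.

109/5


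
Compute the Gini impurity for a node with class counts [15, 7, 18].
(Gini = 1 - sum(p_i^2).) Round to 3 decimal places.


Total = 40. Proportions: 15/40, 7/40, 18/40. sum(p_i^2) = 0.3738. Gini = 1 - 0.3738 = 0.6262, which rounds to 0.626.

0.626


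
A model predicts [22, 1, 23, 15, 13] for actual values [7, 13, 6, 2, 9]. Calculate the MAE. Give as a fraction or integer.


MAE = (1/5) * (|7-22|=15 + |13-1|=12 + |6-23|=17 + |2-15|=13 + |9-13|=4). Sum = 61. MAE = 61/5.

61/5


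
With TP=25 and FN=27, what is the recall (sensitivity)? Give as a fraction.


Recall = TP / (TP + FN) = 25 / 52 = 25/52.

25/52


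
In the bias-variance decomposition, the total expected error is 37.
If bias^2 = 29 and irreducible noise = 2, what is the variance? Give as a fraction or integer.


Total error = bias^2 + variance + irreducible noise. So variance = 37 - 29 - 2 = 6.

6


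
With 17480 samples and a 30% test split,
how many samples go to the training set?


Test set = 17480 * 30% = 5244. Training set = 17480 - 5244 = 12236.

12236


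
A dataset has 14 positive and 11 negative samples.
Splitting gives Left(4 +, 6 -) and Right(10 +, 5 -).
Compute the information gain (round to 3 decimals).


H(parent) = 0.9896. H(left) = 0.9710, H(right) = 0.9183. Weighted = (10/25)*0.9710 + (15/25)*0.9183 = 0.9394. IG = 0.9896 - 0.9394 = 0.0502, which rounds to 0.050.

0.050


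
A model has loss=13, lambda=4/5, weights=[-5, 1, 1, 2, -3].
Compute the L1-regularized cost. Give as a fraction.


L1 norm = sum(|w|) = 12. J = 13 + 4/5 * 12 = 113/5.

113/5


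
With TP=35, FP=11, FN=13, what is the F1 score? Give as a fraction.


Precision = 35/46 = 35/46. Recall = 35/48 = 35/48. F1 = 2*P*R/(P+R) = 35/47.

35/47


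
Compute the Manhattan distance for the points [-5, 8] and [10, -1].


d = sum of absolute differences: |-5-10|=15 + |8--1|=9 = 24.

24


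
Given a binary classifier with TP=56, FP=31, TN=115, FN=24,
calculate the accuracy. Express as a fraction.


Accuracy = (TP + TN) / (TP + TN + FP + FN) = (56 + 115) / 226 = 171/226.

171/226


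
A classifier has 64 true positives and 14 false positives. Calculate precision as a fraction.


Precision = TP / (TP + FP) = 64 / 78 = 32/39.

32/39


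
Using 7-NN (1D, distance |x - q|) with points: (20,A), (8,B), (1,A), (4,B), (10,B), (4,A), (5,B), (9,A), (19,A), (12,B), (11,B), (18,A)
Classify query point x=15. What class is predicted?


Distances: |20-15|=5, |8-15|=7, |1-15|=14, |4-15|=11, |10-15|=5, |4-15|=11, |5-15|=10, |9-15|=6, |19-15|=4, |12-15|=3, |11-15|=4, |18-15|=3. 7 nearest: (18,A), (12,B), (19,A), (11,B), (20,A), (10,B), (9,A). Counts: {'A': 4, 'B': 3}. Majority class: A.

A


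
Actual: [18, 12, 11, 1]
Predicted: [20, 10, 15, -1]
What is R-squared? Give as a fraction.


Mean(y) = 21/2. SS_res = 28. SS_tot = 149. R^2 = 1 - 28/(149) = 121/149.

121/149


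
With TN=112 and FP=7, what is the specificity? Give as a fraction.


Specificity = TN / (TN + FP) = 112 / 119 = 16/17.

16/17


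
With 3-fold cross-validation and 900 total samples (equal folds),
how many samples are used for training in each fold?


Each validation fold has 900/3 = 300 samples. Training set = 900 - 300 = 600.

600


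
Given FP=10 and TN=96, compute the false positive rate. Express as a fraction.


FPR = FP / (FP + TN) = 10 / 106 = 5/53.

5/53


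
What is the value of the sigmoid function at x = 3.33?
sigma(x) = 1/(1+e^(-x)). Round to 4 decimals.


sigma(3.33) = 1/(1+e^(-3.33)) = 1/(1+0.035793) = 1/1.035793 = 0.9654.

0.9654


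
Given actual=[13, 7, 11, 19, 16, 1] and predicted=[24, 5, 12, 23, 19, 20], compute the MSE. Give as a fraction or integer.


MSE = (1/6) * ((13-24)^2=121 + (7-5)^2=4 + (11-12)^2=1 + (19-23)^2=16 + (16-19)^2=9 + (1-20)^2=361). Sum = 512. MSE = 256/3.

256/3


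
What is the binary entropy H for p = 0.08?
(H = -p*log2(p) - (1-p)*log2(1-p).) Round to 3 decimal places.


H = -0.08*log2(0.08) - 0.92*log2(0.92) = 0.402.

0.402


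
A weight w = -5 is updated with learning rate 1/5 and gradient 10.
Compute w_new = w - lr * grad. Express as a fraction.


w_new = -5 - 1/5 * 10 = -5 - 2 = -7.

-7


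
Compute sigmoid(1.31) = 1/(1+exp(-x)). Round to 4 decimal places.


sigma(1.31) = 1/(1+e^(-1.31)) = 1/(1+0.269820) = 1/1.269820 = 0.7875.

0.7875


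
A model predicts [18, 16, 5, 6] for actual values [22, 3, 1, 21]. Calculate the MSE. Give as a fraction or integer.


MSE = (1/4) * ((22-18)^2=16 + (3-16)^2=169 + (1-5)^2=16 + (21-6)^2=225). Sum = 426. MSE = 213/2.

213/2


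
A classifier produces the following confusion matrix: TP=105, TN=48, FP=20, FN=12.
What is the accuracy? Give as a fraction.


Accuracy = (TP + TN) / (TP + TN + FP + FN) = (105 + 48) / 185 = 153/185.

153/185


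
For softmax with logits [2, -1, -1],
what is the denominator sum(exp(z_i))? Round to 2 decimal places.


Denom = e^2=7.3891 + e^-1=0.3679 + e^-1=0.3679. Sum = 8.1249, which rounds to 8.12.

8.12


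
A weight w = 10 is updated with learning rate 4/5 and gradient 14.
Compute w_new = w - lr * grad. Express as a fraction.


w_new = 10 - 4/5 * 14 = 10 - 56/5 = -6/5.

-6/5


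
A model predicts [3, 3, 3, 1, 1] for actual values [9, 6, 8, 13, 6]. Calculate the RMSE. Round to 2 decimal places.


MSE = 47.8000. RMSE = sqrt(47.8000) = 6.91.

6.91


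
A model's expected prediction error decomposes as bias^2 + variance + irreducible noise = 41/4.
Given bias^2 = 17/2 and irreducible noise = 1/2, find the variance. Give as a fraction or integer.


Total error = bias^2 + variance + irreducible noise. So variance = 41/4 - 17/2 - 1/2 = 5/4.

5/4


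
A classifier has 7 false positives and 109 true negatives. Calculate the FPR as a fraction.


FPR = FP / (FP + TN) = 7 / 116 = 7/116.

7/116


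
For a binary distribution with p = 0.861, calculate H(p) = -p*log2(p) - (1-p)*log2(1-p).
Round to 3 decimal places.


H = -0.861*log2(0.861) - 0.139*log2(0.139) = 0.582.

0.582


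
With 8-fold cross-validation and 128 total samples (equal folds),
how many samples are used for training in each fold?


Each validation fold has 128/8 = 16 samples. Training set = 128 - 16 = 112.

112


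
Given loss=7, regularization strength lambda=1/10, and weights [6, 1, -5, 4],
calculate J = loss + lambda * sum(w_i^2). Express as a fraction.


L2 sq norm = sum(w^2) = 78. J = 7 + 1/10 * 78 = 74/5.

74/5


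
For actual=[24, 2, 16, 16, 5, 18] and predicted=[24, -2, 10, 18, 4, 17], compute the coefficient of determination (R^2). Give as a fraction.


Mean(y) = 27/2. SS_res = 58. SS_tot = 695/2. R^2 = 1 - 58/(695/2) = 579/695.

579/695


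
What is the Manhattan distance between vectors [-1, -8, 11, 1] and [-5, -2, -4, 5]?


d = sum of absolute differences: |-1--5|=4 + |-8--2|=6 + |11--4|=15 + |1-5|=4 = 29.

29


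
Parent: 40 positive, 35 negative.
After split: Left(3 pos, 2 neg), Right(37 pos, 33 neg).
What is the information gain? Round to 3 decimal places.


H(parent) = 0.9968. H(left) = 0.9710, H(right) = 0.9976. Weighted = (5/75)*0.9710 + (70/75)*0.9976 = 0.9958. IG = 0.9968 - 0.9958 = 0.0010, which rounds to 0.001.

0.001


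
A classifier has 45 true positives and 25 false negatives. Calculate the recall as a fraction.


Recall = TP / (TP + FN) = 45 / 70 = 9/14.

9/14


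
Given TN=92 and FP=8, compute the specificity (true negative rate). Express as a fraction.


Specificity = TN / (TN + FP) = 92 / 100 = 23/25.

23/25


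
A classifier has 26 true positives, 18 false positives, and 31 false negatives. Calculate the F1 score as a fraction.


Precision = 26/44 = 13/22. Recall = 26/57 = 26/57. F1 = 2*P*R/(P+R) = 52/101.

52/101


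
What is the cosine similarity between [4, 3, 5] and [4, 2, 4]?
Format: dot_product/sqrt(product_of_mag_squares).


dot = 42. |a|^2 = 50, |b|^2 = 36. cos = 42/sqrt(1800).

42/sqrt(1800)


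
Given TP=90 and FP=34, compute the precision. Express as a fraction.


Precision = TP / (TP + FP) = 90 / 124 = 45/62.

45/62


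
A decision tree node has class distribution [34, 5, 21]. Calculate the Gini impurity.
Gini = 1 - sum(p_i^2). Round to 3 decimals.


Total = 60. Proportions: 34/60, 5/60, 21/60. sum(p_i^2) = 0.4506. Gini = 1 - 0.4506 = 0.5494, which rounds to 0.549.

0.549


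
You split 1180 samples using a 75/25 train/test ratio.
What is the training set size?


Test set = 1180 * 25% = 295. Training set = 1180 - 295 = 885.

885


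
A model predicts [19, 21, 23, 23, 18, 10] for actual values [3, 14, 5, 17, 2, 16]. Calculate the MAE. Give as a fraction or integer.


MAE = (1/6) * (|3-19|=16 + |14-21|=7 + |5-23|=18 + |17-23|=6 + |2-18|=16 + |16-10|=6). Sum = 69. MAE = 23/2.

23/2


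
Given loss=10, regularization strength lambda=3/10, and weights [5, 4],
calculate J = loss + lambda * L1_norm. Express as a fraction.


L1 norm = sum(|w|) = 9. J = 10 + 3/10 * 9 = 127/10.

127/10


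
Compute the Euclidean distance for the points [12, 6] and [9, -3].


d = sqrt(sum of squared differences). (12-9)^2=9, (6--3)^2=81. Sum = 90.

sqrt(90)


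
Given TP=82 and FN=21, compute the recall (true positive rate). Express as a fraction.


Recall = TP / (TP + FN) = 82 / 103 = 82/103.

82/103


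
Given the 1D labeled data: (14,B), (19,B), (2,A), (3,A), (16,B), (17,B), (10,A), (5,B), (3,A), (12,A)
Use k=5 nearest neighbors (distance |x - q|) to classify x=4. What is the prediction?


Distances: |14-4|=10, |19-4|=15, |2-4|=2, |3-4|=1, |16-4|=12, |17-4|=13, |10-4|=6, |5-4|=1, |3-4|=1, |12-4|=8. 5 nearest: (3,A), (3,A), (5,B), (2,A), (10,A). Counts: {'A': 4, 'B': 1}. Majority class: A.

A


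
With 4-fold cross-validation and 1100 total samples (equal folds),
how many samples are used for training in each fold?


Each validation fold has 1100/4 = 275 samples. Training set = 1100 - 275 = 825.

825


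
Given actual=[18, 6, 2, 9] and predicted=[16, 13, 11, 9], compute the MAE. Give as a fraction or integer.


MAE = (1/4) * (|18-16|=2 + |6-13|=7 + |2-11|=9 + |9-9|=0). Sum = 18. MAE = 9/2.

9/2


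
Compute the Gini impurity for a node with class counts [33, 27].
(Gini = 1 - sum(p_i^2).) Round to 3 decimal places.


Total = 60. Proportions: 33/60, 27/60. sum(p_i^2) = 0.5050. Gini = 1 - 0.5050 = 0.4950, which rounds to 0.495.

0.495


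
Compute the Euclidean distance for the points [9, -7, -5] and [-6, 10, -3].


d = sqrt(sum of squared differences). (9--6)^2=225, (-7-10)^2=289, (-5--3)^2=4. Sum = 518.

sqrt(518)


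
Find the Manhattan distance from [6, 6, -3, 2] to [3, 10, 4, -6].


d = sum of absolute differences: |6-3|=3 + |6-10|=4 + |-3-4|=7 + |2--6|=8 = 22.

22


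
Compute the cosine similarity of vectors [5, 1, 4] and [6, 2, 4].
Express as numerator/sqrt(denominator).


dot = 48. |a|^2 = 42, |b|^2 = 56. cos = 48/sqrt(2352).

48/sqrt(2352)


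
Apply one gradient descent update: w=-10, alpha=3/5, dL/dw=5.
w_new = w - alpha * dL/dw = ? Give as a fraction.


w_new = -10 - 3/5 * 5 = -10 - 3 = -13.

-13


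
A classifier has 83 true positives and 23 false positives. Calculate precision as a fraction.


Precision = TP / (TP + FP) = 83 / 106 = 83/106.

83/106


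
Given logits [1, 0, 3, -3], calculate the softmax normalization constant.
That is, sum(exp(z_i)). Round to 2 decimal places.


Denom = e^1=2.7183 + e^0=1.0000 + e^3=20.0855 + e^-3=0.0498. Sum = 23.8536, which rounds to 23.85.

23.85


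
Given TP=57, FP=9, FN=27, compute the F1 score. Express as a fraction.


Precision = 57/66 = 19/22. Recall = 57/84 = 19/28. F1 = 2*P*R/(P+R) = 19/25.

19/25


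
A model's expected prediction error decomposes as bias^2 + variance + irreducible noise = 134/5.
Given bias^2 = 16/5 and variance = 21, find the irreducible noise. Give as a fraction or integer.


Total error = bias^2 + variance + irreducible noise. So irreducible noise = 134/5 - 16/5 - 21 = 13/5.

13/5


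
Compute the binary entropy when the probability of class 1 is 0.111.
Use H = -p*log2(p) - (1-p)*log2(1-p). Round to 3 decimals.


H = -0.111*log2(0.111) - 0.889*log2(0.889) = 0.503.

0.503


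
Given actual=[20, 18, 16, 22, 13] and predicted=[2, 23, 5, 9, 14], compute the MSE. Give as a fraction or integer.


MSE = (1/5) * ((20-2)^2=324 + (18-23)^2=25 + (16-5)^2=121 + (22-9)^2=169 + (13-14)^2=1). Sum = 640. MSE = 128.

128


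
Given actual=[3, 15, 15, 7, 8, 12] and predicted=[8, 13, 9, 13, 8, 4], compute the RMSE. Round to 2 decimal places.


MSE = 27.5000. RMSE = sqrt(27.5000) = 5.24.

5.24


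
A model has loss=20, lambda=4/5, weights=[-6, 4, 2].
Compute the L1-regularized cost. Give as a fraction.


L1 norm = sum(|w|) = 12. J = 20 + 4/5 * 12 = 148/5.

148/5


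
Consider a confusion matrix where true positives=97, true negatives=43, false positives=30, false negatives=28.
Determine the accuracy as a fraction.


Accuracy = (TP + TN) / (TP + TN + FP + FN) = (97 + 43) / 198 = 70/99.

70/99


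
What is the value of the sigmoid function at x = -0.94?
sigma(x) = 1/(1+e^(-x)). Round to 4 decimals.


sigma(-0.94) = 1/(1+e^(0.94)) = 1/(1+2.559981) = 1/3.559981 = 0.2809.

0.2809


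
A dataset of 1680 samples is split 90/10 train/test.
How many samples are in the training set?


Test set = 1680 * 10% = 168. Training set = 1680 - 168 = 1512.

1512


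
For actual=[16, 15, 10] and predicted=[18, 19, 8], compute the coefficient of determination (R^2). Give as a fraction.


Mean(y) = 41/3. SS_res = 24. SS_tot = 62/3. R^2 = 1 - 24/(62/3) = -5/31.

-5/31


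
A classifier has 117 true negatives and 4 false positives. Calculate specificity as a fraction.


Specificity = TN / (TN + FP) = 117 / 121 = 117/121.

117/121


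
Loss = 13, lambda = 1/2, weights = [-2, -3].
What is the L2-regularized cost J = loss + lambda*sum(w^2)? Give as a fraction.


L2 sq norm = sum(w^2) = 13. J = 13 + 1/2 * 13 = 39/2.

39/2


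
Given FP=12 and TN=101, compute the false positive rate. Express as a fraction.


FPR = FP / (FP + TN) = 12 / 113 = 12/113.

12/113


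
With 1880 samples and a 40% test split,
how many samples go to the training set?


Test set = 1880 * 40% = 752. Training set = 1880 - 752 = 1128.

1128


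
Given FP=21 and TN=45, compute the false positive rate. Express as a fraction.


FPR = FP / (FP + TN) = 21 / 66 = 7/22.

7/22


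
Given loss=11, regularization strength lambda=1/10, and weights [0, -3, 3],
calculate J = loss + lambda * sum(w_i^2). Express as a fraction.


L2 sq norm = sum(w^2) = 18. J = 11 + 1/10 * 18 = 64/5.

64/5


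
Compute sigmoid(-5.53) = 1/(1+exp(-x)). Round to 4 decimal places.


sigma(-5.53) = 1/(1+e^(5.53)) = 1/(1+252.143911) = 1/253.143911 = 0.0040.

0.0040


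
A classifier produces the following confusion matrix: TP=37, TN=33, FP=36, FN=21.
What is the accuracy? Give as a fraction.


Accuracy = (TP + TN) / (TP + TN + FP + FN) = (37 + 33) / 127 = 70/127.

70/127


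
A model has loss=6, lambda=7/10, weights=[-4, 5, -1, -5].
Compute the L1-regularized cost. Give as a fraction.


L1 norm = sum(|w|) = 15. J = 6 + 7/10 * 15 = 33/2.

33/2


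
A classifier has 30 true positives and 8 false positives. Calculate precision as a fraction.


Precision = TP / (TP + FP) = 30 / 38 = 15/19.

15/19


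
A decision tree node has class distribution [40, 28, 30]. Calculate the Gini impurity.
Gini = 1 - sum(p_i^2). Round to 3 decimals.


Total = 98. Proportions: 40/98, 28/98, 30/98. sum(p_i^2) = 0.3419. Gini = 1 - 0.3419 = 0.6581, which rounds to 0.658.

0.658


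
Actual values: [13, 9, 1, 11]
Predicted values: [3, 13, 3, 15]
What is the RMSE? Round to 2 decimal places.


MSE = 34.0000. RMSE = sqrt(34.0000) = 5.83.

5.83


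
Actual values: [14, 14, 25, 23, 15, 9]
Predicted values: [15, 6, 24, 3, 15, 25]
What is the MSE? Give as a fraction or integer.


MSE = (1/6) * ((14-15)^2=1 + (14-6)^2=64 + (25-24)^2=1 + (23-3)^2=400 + (15-15)^2=0 + (9-25)^2=256). Sum = 722. MSE = 361/3.

361/3


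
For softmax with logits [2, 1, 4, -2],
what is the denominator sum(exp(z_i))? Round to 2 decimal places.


Denom = e^2=7.3891 + e^1=2.7183 + e^4=54.5982 + e^-2=0.1353. Sum = 64.8409, which rounds to 64.84.

64.84


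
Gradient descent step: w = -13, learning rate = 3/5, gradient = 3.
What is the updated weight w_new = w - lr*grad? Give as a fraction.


w_new = -13 - 3/5 * 3 = -13 - 9/5 = -74/5.

-74/5


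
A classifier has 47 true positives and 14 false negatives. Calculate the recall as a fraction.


Recall = TP / (TP + FN) = 47 / 61 = 47/61.

47/61


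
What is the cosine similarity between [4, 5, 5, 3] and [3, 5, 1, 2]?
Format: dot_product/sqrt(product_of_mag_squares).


dot = 48. |a|^2 = 75, |b|^2 = 39. cos = 48/sqrt(2925).

48/sqrt(2925)


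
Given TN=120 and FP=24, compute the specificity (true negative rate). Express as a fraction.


Specificity = TN / (TN + FP) = 120 / 144 = 5/6.

5/6


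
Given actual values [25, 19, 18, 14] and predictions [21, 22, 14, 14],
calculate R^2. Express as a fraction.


Mean(y) = 19. SS_res = 41. SS_tot = 62. R^2 = 1 - 41/(62) = 21/62.

21/62


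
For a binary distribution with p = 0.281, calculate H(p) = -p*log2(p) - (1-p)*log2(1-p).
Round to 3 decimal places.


H = -0.281*log2(0.281) - 0.719*log2(0.719) = 0.857.

0.857


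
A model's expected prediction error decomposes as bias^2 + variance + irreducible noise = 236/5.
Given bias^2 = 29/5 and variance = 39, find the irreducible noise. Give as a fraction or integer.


Total error = bias^2 + variance + irreducible noise. So irreducible noise = 236/5 - 29/5 - 39 = 12/5.

12/5


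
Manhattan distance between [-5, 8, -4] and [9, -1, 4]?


d = sum of absolute differences: |-5-9|=14 + |8--1|=9 + |-4-4|=8 = 31.

31


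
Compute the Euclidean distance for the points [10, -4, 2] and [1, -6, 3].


d = sqrt(sum of squared differences). (10-1)^2=81, (-4--6)^2=4, (2-3)^2=1. Sum = 86.

sqrt(86)


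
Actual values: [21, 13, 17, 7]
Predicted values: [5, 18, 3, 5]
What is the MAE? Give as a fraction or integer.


MAE = (1/4) * (|21-5|=16 + |13-18|=5 + |17-3|=14 + |7-5|=2). Sum = 37. MAE = 37/4.

37/4


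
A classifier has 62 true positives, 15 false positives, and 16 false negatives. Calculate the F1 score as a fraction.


Precision = 62/77 = 62/77. Recall = 62/78 = 31/39. F1 = 2*P*R/(P+R) = 4/5.

4/5


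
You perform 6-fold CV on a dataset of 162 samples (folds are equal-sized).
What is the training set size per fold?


Each validation fold has 162/6 = 27 samples. Training set = 162 - 27 = 135.

135


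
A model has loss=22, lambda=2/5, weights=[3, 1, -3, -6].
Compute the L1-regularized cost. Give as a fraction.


L1 norm = sum(|w|) = 13. J = 22 + 2/5 * 13 = 136/5.

136/5


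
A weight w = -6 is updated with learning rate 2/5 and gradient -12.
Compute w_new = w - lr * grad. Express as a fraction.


w_new = -6 - 2/5 * -12 = -6 - -24/5 = -6/5.

-6/5


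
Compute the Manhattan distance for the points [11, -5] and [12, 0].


d = sum of absolute differences: |11-12|=1 + |-5-0|=5 = 6.

6


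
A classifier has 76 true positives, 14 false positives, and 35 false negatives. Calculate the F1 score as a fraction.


Precision = 76/90 = 38/45. Recall = 76/111 = 76/111. F1 = 2*P*R/(P+R) = 152/201.

152/201


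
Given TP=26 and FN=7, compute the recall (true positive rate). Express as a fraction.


Recall = TP / (TP + FN) = 26 / 33 = 26/33.

26/33


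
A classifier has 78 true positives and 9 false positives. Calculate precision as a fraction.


Precision = TP / (TP + FP) = 78 / 87 = 26/29.

26/29


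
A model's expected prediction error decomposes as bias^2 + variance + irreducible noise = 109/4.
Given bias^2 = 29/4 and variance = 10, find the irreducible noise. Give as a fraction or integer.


Total error = bias^2 + variance + irreducible noise. So irreducible noise = 109/4 - 29/4 - 10 = 10.

10


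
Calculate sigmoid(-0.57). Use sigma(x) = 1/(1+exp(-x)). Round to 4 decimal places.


sigma(-0.57) = 1/(1+e^(0.57)) = 1/(1+1.768267) = 1/2.768267 = 0.3612.

0.3612


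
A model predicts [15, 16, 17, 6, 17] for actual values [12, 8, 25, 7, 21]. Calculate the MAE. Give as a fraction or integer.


MAE = (1/5) * (|12-15|=3 + |8-16|=8 + |25-17|=8 + |7-6|=1 + |21-17|=4). Sum = 24. MAE = 24/5.

24/5


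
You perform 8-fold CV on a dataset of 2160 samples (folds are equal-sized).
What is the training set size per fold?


Each validation fold has 2160/8 = 270 samples. Training set = 2160 - 270 = 1890.

1890


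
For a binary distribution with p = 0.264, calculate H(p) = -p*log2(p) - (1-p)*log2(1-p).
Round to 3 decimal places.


H = -0.264*log2(0.264) - 0.736*log2(0.736) = 0.833.

0.833


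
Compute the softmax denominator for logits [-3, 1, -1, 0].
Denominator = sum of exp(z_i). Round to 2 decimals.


Denom = e^-3=0.0498 + e^1=2.7183 + e^-1=0.3679 + e^0=1.0000. Sum = 4.1360, which rounds to 4.14.

4.14


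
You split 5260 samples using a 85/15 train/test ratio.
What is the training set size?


Test set = 5260 * 15% = 789. Training set = 5260 - 789 = 4471.

4471


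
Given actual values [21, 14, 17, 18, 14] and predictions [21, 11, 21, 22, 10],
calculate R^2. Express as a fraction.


Mean(y) = 84/5. SS_res = 57. SS_tot = 174/5. R^2 = 1 - 57/(174/5) = -37/58.

-37/58


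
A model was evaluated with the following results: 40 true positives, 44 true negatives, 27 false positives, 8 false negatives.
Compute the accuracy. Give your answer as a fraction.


Accuracy = (TP + TN) / (TP + TN + FP + FN) = (40 + 44) / 119 = 12/17.

12/17


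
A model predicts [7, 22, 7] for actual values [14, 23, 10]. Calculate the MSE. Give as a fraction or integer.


MSE = (1/3) * ((14-7)^2=49 + (23-22)^2=1 + (10-7)^2=9). Sum = 59. MSE = 59/3.

59/3


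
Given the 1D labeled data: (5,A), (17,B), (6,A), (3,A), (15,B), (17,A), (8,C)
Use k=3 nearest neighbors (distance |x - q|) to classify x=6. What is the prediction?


Distances: |5-6|=1, |17-6|=11, |6-6|=0, |3-6|=3, |15-6|=9, |17-6|=11, |8-6|=2. 3 nearest: (6,A), (5,A), (8,C). Counts: {'A': 2, 'C': 1}. Majority class: A.

A


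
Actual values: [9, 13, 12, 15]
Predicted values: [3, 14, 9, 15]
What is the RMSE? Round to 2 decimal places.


MSE = 11.5000. RMSE = sqrt(11.5000) = 3.39.

3.39


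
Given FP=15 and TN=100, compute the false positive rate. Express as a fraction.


FPR = FP / (FP + TN) = 15 / 115 = 3/23.

3/23


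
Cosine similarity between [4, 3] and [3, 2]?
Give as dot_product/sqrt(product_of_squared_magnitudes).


dot = 18. |a|^2 = 25, |b|^2 = 13. cos = 18/sqrt(325).

18/sqrt(325)


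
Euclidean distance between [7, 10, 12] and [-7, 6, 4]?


d = sqrt(sum of squared differences). (7--7)^2=196, (10-6)^2=16, (12-4)^2=64. Sum = 276.

sqrt(276)


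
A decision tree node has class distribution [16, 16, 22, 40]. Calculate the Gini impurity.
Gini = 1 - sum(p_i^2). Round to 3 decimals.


Total = 94. Proportions: 16/94, 16/94, 22/94, 40/94. sum(p_i^2) = 0.2938. Gini = 1 - 0.2938 = 0.7062, which rounds to 0.706.

0.706


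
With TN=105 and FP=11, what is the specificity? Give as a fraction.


Specificity = TN / (TN + FP) = 105 / 116 = 105/116.

105/116


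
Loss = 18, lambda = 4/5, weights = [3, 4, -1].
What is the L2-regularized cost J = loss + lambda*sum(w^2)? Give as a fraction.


L2 sq norm = sum(w^2) = 26. J = 18 + 4/5 * 26 = 194/5.

194/5


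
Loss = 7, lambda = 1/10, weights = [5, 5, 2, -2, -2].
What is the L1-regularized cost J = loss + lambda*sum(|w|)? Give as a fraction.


L1 norm = sum(|w|) = 16. J = 7 + 1/10 * 16 = 43/5.

43/5


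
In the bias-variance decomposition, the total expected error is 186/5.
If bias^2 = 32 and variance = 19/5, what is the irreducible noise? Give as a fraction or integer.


Total error = bias^2 + variance + irreducible noise. So irreducible noise = 186/5 - 32 - 19/5 = 7/5.

7/5


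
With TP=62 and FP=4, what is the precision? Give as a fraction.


Precision = TP / (TP + FP) = 62 / 66 = 31/33.

31/33


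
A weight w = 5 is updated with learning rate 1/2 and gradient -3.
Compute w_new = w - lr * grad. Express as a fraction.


w_new = 5 - 1/2 * -3 = 5 - -3/2 = 13/2.

13/2


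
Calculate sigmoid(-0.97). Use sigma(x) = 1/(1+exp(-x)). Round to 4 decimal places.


sigma(-0.97) = 1/(1+e^(0.97)) = 1/(1+2.637944) = 1/3.637944 = 0.2749.

0.2749


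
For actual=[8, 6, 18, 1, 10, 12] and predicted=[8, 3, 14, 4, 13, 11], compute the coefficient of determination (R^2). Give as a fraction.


Mean(y) = 55/6. SS_res = 44. SS_tot = 989/6. R^2 = 1 - 44/(989/6) = 725/989.

725/989


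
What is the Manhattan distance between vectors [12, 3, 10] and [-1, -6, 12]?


d = sum of absolute differences: |12--1|=13 + |3--6|=9 + |10-12|=2 = 24.

24


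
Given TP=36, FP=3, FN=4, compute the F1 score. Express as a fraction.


Precision = 36/39 = 12/13. Recall = 36/40 = 9/10. F1 = 2*P*R/(P+R) = 72/79.

72/79


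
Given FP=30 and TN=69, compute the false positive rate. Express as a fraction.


FPR = FP / (FP + TN) = 30 / 99 = 10/33.

10/33


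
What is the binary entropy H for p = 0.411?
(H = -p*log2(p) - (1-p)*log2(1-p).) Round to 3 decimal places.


H = -0.411*log2(0.411) - 0.589*log2(0.589) = 0.977.

0.977


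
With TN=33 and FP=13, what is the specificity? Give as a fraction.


Specificity = TN / (TN + FP) = 33 / 46 = 33/46.

33/46


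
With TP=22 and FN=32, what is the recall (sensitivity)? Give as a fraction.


Recall = TP / (TP + FN) = 22 / 54 = 11/27.

11/27


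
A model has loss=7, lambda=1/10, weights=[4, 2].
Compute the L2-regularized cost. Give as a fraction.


L2 sq norm = sum(w^2) = 20. J = 7 + 1/10 * 20 = 9.

9


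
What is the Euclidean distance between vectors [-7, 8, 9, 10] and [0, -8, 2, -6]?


d = sqrt(sum of squared differences). (-7-0)^2=49, (8--8)^2=256, (9-2)^2=49, (10--6)^2=256. Sum = 610.

sqrt(610)


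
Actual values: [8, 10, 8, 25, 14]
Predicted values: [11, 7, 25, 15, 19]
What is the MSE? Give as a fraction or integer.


MSE = (1/5) * ((8-11)^2=9 + (10-7)^2=9 + (8-25)^2=289 + (25-15)^2=100 + (14-19)^2=25). Sum = 432. MSE = 432/5.

432/5


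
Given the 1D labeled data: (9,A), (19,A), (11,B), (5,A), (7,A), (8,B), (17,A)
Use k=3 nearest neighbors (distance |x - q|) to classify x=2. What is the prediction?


Distances: |9-2|=7, |19-2|=17, |11-2|=9, |5-2|=3, |7-2|=5, |8-2|=6, |17-2|=15. 3 nearest: (5,A), (7,A), (8,B). Counts: {'A': 2, 'B': 1}. Majority class: A.

A


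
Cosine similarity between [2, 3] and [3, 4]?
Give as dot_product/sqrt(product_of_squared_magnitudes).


dot = 18. |a|^2 = 13, |b|^2 = 25. cos = 18/sqrt(325).

18/sqrt(325)


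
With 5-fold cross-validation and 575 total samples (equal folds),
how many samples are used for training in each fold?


Each validation fold has 575/5 = 115 samples. Training set = 575 - 115 = 460.

460


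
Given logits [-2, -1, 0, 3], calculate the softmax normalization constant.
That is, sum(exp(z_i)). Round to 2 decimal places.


Denom = e^-2=0.1353 + e^-1=0.3679 + e^0=1.0000 + e^3=20.0855. Sum = 21.5887, which rounds to 21.59.

21.59


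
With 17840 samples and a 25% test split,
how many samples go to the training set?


Test set = 17840 * 25% = 4460. Training set = 17840 - 4460 = 13380.

13380


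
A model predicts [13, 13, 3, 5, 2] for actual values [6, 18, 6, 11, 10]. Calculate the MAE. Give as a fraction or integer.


MAE = (1/5) * (|6-13|=7 + |18-13|=5 + |6-3|=3 + |11-5|=6 + |10-2|=8). Sum = 29. MAE = 29/5.

29/5


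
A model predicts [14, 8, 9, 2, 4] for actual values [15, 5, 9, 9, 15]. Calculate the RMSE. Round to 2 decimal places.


MSE = 36.0000. RMSE = sqrt(36.0000) = 6.00.

6.00


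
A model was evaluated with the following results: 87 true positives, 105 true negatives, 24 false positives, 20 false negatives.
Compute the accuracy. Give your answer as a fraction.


Accuracy = (TP + TN) / (TP + TN + FP + FN) = (87 + 105) / 236 = 48/59.

48/59


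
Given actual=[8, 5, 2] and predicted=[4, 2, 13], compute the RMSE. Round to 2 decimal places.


MSE = 48.6667. RMSE = sqrt(48.6667) = 6.98.

6.98


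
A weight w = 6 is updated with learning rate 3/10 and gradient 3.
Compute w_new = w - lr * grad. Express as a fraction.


w_new = 6 - 3/10 * 3 = 6 - 9/10 = 51/10.

51/10


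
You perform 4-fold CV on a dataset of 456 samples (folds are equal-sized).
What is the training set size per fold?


Each validation fold has 456/4 = 114 samples. Training set = 456 - 114 = 342.

342


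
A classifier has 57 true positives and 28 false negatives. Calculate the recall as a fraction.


Recall = TP / (TP + FN) = 57 / 85 = 57/85.

57/85


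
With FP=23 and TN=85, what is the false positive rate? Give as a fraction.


FPR = FP / (FP + TN) = 23 / 108 = 23/108.

23/108


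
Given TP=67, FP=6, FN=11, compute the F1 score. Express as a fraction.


Precision = 67/73 = 67/73. Recall = 67/78 = 67/78. F1 = 2*P*R/(P+R) = 134/151.

134/151


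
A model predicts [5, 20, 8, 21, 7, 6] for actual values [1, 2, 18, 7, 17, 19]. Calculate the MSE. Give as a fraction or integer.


MSE = (1/6) * ((1-5)^2=16 + (2-20)^2=324 + (18-8)^2=100 + (7-21)^2=196 + (17-7)^2=100 + (19-6)^2=169). Sum = 905. MSE = 905/6.

905/6


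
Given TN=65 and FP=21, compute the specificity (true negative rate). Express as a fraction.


Specificity = TN / (TN + FP) = 65 / 86 = 65/86.

65/86


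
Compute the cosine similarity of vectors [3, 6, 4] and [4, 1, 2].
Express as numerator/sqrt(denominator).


dot = 26. |a|^2 = 61, |b|^2 = 21. cos = 26/sqrt(1281).

26/sqrt(1281)


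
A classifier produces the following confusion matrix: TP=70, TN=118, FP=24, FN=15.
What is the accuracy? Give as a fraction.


Accuracy = (TP + TN) / (TP + TN + FP + FN) = (70 + 118) / 227 = 188/227.

188/227


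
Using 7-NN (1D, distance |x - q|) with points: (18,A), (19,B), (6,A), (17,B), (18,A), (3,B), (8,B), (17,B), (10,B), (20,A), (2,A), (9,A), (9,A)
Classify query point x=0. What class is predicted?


Distances: |18-0|=18, |19-0|=19, |6-0|=6, |17-0|=17, |18-0|=18, |3-0|=3, |8-0|=8, |17-0|=17, |10-0|=10, |20-0|=20, |2-0|=2, |9-0|=9, |9-0|=9. 7 nearest: (2,A), (3,B), (6,A), (8,B), (9,A), (9,A), (10,B). Counts: {'A': 4, 'B': 3}. Majority class: A.

A


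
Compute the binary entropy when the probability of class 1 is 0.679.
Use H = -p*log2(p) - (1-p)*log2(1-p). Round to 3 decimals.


H = -0.679*log2(0.679) - 0.321*log2(0.321) = 0.905.

0.905


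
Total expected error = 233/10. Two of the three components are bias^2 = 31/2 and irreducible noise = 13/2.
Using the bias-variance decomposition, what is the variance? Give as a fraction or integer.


Total error = bias^2 + variance + irreducible noise. So variance = 233/10 - 31/2 - 13/2 = 13/10.

13/10


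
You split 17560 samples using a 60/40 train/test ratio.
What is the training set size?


Test set = 17560 * 40% = 7024. Training set = 17560 - 7024 = 10536.

10536


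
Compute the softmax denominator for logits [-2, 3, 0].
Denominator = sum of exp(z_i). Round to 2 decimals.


Denom = e^-2=0.1353 + e^3=20.0855 + e^0=1.0000. Sum = 21.2208, which rounds to 21.22.

21.22


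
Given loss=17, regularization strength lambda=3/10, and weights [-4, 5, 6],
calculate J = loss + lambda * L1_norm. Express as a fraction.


L1 norm = sum(|w|) = 15. J = 17 + 3/10 * 15 = 43/2.

43/2


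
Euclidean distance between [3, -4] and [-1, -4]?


d = sqrt(sum of squared differences). (3--1)^2=16, (-4--4)^2=0. Sum = 16.

4


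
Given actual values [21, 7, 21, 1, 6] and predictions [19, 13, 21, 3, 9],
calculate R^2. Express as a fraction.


Mean(y) = 56/5. SS_res = 53. SS_tot = 1704/5. R^2 = 1 - 53/(1704/5) = 1439/1704.

1439/1704


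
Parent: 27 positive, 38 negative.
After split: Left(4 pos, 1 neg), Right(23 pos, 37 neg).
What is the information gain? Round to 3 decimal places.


H(parent) = 0.9792. H(left) = 0.7219, H(right) = 0.9604. Weighted = (5/65)*0.7219 + (60/65)*0.9604 = 0.9421. IG = 0.9792 - 0.9421 = 0.0371, which rounds to 0.037.

0.037


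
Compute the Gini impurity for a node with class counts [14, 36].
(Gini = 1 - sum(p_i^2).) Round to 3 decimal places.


Total = 50. Proportions: 14/50, 36/50. sum(p_i^2) = 0.5968. Gini = 1 - 0.5968 = 0.4032, which rounds to 0.403.

0.403


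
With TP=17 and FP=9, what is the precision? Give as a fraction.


Precision = TP / (TP + FP) = 17 / 26 = 17/26.

17/26


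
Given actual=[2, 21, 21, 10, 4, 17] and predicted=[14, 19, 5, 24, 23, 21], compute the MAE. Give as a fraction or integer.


MAE = (1/6) * (|2-14|=12 + |21-19|=2 + |21-5|=16 + |10-24|=14 + |4-23|=19 + |17-21|=4). Sum = 67. MAE = 67/6.

67/6


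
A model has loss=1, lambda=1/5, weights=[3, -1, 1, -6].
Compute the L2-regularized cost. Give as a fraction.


L2 sq norm = sum(w^2) = 47. J = 1 + 1/5 * 47 = 52/5.

52/5


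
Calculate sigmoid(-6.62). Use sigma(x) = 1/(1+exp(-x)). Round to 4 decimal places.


sigma(-6.62) = 1/(1+e^(6.62)) = 1/(1+749.945097) = 1/750.945097 = 0.0013.

0.0013


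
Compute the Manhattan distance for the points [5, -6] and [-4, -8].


d = sum of absolute differences: |5--4|=9 + |-6--8|=2 = 11.

11


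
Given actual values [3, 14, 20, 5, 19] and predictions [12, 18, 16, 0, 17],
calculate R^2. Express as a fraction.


Mean(y) = 61/5. SS_res = 142. SS_tot = 1234/5. R^2 = 1 - 142/(1234/5) = 262/617.

262/617


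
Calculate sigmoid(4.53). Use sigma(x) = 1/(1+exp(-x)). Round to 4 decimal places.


sigma(4.53) = 1/(1+e^(-4.53)) = 1/(1+0.010781) = 1/1.010781 = 0.9893.

0.9893


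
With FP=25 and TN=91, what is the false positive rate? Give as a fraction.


FPR = FP / (FP + TN) = 25 / 116 = 25/116.

25/116


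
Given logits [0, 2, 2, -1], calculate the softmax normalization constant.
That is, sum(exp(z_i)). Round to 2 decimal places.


Denom = e^0=1.0000 + e^2=7.3891 + e^2=7.3891 + e^-1=0.3679. Sum = 16.1461, which rounds to 16.15.

16.15


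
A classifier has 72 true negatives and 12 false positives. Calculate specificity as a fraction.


Specificity = TN / (TN + FP) = 72 / 84 = 6/7.

6/7


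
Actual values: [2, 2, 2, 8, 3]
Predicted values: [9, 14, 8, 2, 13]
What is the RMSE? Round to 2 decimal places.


MSE = 73.0000. RMSE = sqrt(73.0000) = 8.54.

8.54


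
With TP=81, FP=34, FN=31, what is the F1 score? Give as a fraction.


Precision = 81/115 = 81/115. Recall = 81/112 = 81/112. F1 = 2*P*R/(P+R) = 162/227.

162/227


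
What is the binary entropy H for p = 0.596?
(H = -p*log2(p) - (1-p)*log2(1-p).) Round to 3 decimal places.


H = -0.596*log2(0.596) - 0.404*log2(0.404) = 0.973.

0.973


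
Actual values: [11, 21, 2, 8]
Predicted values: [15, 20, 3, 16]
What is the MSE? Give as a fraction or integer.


MSE = (1/4) * ((11-15)^2=16 + (21-20)^2=1 + (2-3)^2=1 + (8-16)^2=64). Sum = 82. MSE = 41/2.

41/2


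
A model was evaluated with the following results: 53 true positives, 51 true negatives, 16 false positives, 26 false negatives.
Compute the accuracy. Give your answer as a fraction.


Accuracy = (TP + TN) / (TP + TN + FP + FN) = (53 + 51) / 146 = 52/73.

52/73


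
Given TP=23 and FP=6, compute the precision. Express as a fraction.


Precision = TP / (TP + FP) = 23 / 29 = 23/29.

23/29


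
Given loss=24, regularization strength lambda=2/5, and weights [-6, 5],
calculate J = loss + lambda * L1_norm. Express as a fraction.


L1 norm = sum(|w|) = 11. J = 24 + 2/5 * 11 = 142/5.

142/5
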